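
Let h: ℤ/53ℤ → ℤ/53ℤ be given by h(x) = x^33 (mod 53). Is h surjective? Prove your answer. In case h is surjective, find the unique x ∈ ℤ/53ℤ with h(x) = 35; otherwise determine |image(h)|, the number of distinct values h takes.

32

Since 53 is prime, the nonzero elements of ℤ/53ℤ form a cyclic group of order 52.
As gcd(33, 52) = 1, raising to the 33rd power is a bijection on this group: if x_1^33 ≡ x_2^33 then (x_1x_2^{−1})^33 = 1, and the only element of order dividing gcd(33, 52) = 1 is 1, so x_1 = x_2.
With h(0) = 0 this makes h injective on all of ℤ/53ℤ, hence bijective (finite equal-size domain and codomain). In particular h is surjective.
Since h is surjective, we find the preimage of 35. The inverse of x ↦ x^33 on (ℤ/53ℤ)^× is x ↦ x^41, because 33·41 = 1353 = 26·52 + 1 ≡ 1 (mod 52) and x^{52} = 1 for x ≠ 0 (Fermat). So h⁻¹(35) = 35^41 mod 53.
Repeated squaring mod 53: 35^1 ≡ 35, 35^2 ≡ 35² = 1225 ≡ 6, 35^4 ≡ 6² = 36, 35^8 ≡ 36² = 1296 ≡ 24, 35^16 ≡ 24² = 576 ≡ 46, 35^32 ≡ 46² = 2116 ≡ 49. Since 41 = 32 + 8 + 1, 35^41 ≡ 49·24·35: 49·24 = 1176 ≡ 10, then 10·35 = 350 ≡ 32. So 35^41 ≡ 32 (mod 53).
Hence h⁻¹(35) = 32.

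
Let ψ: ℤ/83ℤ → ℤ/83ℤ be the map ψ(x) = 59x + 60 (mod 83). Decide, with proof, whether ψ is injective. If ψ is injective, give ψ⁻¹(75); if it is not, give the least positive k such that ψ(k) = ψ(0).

Recall: injectivity means: for all s, t in the domain, ψ(s) = ψ(t) implies s = t.
If ψ(s) = ψ(t), then 59s ≡ 59t (mod 83). Because gcd(59, 83) = 1, we may cancel 59 to get s ≡ t (mod 83).
Therefore ψ is injective.
We now compute 59⁻¹ mod 83 explicitly. Euclid's algorithm: 83 = 1·59 + 24, 59 = 2·24 + 11, 24 = 2·11 + 2, 11 = 5·2 + 1; back-substituting gives 1 = 38·59 − 27·83, so 59⁻¹ ≡ 38 (mod 83).
Since ψ is injective, we find ψ⁻¹(75): we need 59x ≡ 75 − 60 ≡ 15 (mod 83). Using 59⁻¹ = 38: x ≡ 38·15 = 570 = 6·83 + 72, so x = 72.
Check: ψ(72) = 59·72 + 60 = 4308 = 51·83 + 75 ≡ 75 (mod 83).

72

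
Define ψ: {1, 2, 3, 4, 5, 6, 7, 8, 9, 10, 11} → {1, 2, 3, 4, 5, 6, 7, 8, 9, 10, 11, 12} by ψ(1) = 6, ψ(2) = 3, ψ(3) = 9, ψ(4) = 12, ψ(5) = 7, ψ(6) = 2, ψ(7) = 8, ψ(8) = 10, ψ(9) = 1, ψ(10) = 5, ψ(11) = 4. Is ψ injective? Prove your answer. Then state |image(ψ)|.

11

The values ψ(1), …, ψ(11) are 6, 3, 9, 12, 7, 2, 8, 10, 1, 5, 4 — all distinct.
So ψ(s) = ψ(t) only when s = t, and ψ is injective.
The image of ψ is {1, 2, 3, 4, 5, 6, 7, 8, 9, 10, 12}, which has 11 elements.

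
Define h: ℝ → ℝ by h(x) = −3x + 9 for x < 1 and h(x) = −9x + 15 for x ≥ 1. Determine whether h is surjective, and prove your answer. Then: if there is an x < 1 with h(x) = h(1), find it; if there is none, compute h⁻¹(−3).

Both pieces are strictly decreasing (slopes −3 and −9), so each is injective on its own interval.
The left piece maps (−∞, 1) onto (6, ∞); the right piece maps [1, ∞) onto (−∞, 6].
These images together cover ℝ, so h is surjective.
Because the two images are disjoint, no x < 1 has h(x) = h(1), so we compute h⁻¹(−3): −3 lies in (−∞, 6], so solve −9x + 15 = −3: x = (−3 − 15)/(−9) = 2.

2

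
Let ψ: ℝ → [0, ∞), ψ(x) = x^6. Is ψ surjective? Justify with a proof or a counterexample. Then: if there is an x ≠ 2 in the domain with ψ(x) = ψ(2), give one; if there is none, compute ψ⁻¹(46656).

-2

For any y ∈ [0, ∞), x = y^{1/6} ∈ ℝ satisfies x^6 = y, so ψ is surjective.
For the follow-up, such an x exists: taking x = −2 ∈ ℝ gives ψ(−2) = 64 = ψ(2) with −2 ≠ 2.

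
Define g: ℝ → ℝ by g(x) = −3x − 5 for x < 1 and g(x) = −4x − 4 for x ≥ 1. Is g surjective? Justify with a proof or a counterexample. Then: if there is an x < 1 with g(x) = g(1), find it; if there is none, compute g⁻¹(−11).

Both pieces are strictly decreasing (slopes −3 and −4), so each is injective on its own interval.
The left piece maps (−∞, 1) onto (−8, ∞); the right piece maps [1, ∞) onto (−∞, −8].
These images together cover ℝ, so g is surjective.
Because the two images are disjoint, no x < 1 has g(x) = g(1), so we compute g⁻¹(−11): −11 lies in (−∞, −8], so solve −4x − 4 = −11: x = (−11 + 4)/(−4) = 7/4.

7/4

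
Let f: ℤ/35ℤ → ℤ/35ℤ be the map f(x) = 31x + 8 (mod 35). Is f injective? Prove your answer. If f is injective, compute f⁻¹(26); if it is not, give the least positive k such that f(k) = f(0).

If f(a) = f(b), then 31a ≡ 31b (mod 35). Because gcd(31, 35) = 1, we may cancel 31 to get a ≡ b (mod 35).
Therefore f is injective.
We now compute 31⁻¹ mod 35 explicitly. Euclid's algorithm: 35 = 1·31 + 4, 31 = 7·4 + 3, 4 = 1·3 + 1; back-substituting gives 1 = 26·31 − 23·35, so 31⁻¹ ≡ 26 (mod 35).
Since f is injective, we compute f⁻¹(26): solve 31x + 8 ≡ 26 (mod 35), i.e. 31x ≡ 18 (mod 35).
Multiplying by 31⁻¹ = 26 gives x ≡ 26·18 = 468 = 13·35 + 13 ≡ 13 (mod 35).
Check: f(13) = 31·13 + 8 = 411 = 11·35 + 26 ≡ 26 (mod 35).

13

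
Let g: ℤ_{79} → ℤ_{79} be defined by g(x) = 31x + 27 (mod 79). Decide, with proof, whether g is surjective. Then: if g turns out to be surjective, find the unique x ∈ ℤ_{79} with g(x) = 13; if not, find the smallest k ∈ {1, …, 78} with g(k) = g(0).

76

Recall that surjectivity means every element of the codomain has a preimage under g.
Since gcd(31, 79) = 1, 31 is invertible modulo 79. Euclid's algorithm: 79 = 2·31 + 17, 31 = 1·17 + 14, 17 = 1·14 + 3, 14 = 4·3 + 2, 3 = 1·2 + 1; back-substituting gives 1 = 51·31 − 20·79, so 31⁻¹ ≡ 51 (mod 79).
Then y ↦ 51(y − 27) is a two-sided inverse to g, so every y ∈ ℤ_{79} has a preimage.
Thus g is surjective.
Since g is surjective, we find g⁻¹(13): we need 31x ≡ 13 − 27 ≡ 65 (mod 79). Using 31⁻¹ = 51: x ≡ 51·65 = 3315 = 41·79 + 76, so x = 76.
Check: g(76) = 31·76 + 27 = 2383 = 30·79 + 13 ≡ 13 (mod 79).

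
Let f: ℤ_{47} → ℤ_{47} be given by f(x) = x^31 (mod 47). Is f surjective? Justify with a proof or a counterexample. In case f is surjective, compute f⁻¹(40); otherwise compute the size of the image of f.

33

Since 47 is prime, the nonzero elements of ℤ_{47} form a cyclic group of order 46.
As gcd(31, 46) = 1, raising to the 31st power is a bijection on this group: if s^31 ≡ t^31 then (st^{−1})^31 = 1, and the only element of order dividing gcd(31, 46) = 1 is 1, so s = t.
With f(0) = 0 this makes f injective on all of ℤ_{47}, hence bijective (finite equal-size domain and codomain). In particular f is surjective.
Since f is surjective, we find the preimage of 40. The inverse of x ↦ x^31 on (ℤ_{47})^× is x ↦ x^3, because 31·3 = 93 = 2·46 + 1 ≡ 1 (mod 46) and x^{46} = 1 for x ≠ 0 (Fermat). So f⁻¹(40) = 40^3 mod 47.
Repeated squaring mod 47: 40^1 ≡ 40, 40^2 ≡ 40² = 1600 ≡ 2. Since 3 = 2 + 1, 40^3 ≡ 2·40: 2·40 = 80 ≡ 33. So 40^3 ≡ 33 (mod 47).
Hence f⁻¹(40) = 33.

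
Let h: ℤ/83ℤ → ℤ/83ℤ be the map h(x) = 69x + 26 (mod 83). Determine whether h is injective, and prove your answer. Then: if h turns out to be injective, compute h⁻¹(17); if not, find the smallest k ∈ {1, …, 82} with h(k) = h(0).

Suppose h(x_1) = h(x_2) in ℤ/83ℤ. Then 69x_1 + 26 ≡ 69x_2 + 26 (mod 83), so 69(x_1 − x_2) ≡ 0 (mod 83).
Since gcd(69, 83) = 1, 69 is invertible modulo 83, therefore x_1 − x_2 ≡ 0 (mod 83), i.e. x_1 = x_2.
Thus h is injective.
We now compute 69⁻¹ mod 83 explicitly. Euclid's algorithm: 83 = 1·69 + 14, 69 = 4·14 + 13, 14 = 1·13 + 1; back-substituting gives 1 = 77·69 − 64·83, so 69⁻¹ ≡ 77 (mod 83).
Since h is injective, we compute h⁻¹(17): solve 69x + 26 ≡ 17 (mod 83), i.e. 69x ≡ 74 (mod 83).
Multiplying by 69⁻¹ = 77 gives x ≡ 77·74 = 5698 = 68·83 + 54 ≡ 54 (mod 83).
Check: h(54) = 69·54 + 26 = 3752 = 45·83 + 17 ≡ 17 (mod 83).

54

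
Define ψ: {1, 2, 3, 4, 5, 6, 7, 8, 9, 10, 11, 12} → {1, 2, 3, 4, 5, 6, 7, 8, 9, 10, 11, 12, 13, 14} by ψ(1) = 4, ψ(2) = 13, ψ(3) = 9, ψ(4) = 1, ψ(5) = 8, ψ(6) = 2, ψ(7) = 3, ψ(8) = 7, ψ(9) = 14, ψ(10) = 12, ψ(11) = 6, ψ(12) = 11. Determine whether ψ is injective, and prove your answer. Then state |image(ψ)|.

12

The values ψ(1), …, ψ(12) are 4, 13, 9, 1, 8, 2, 3, 7, 14, 12, 6, 11 — all distinct.
So ψ(u) = ψ(v) only when u = v, and ψ is injective.
The image of ψ is {1, 2, 3, 4, 6, 7, 8, 9, 11, 12, 13, 14}, which has 12 elements.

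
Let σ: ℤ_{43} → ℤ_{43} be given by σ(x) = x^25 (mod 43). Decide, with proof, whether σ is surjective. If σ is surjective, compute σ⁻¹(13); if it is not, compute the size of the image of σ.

Since 43 is prime, the nonzero elements of ℤ_{43} form a cyclic group of order 42.
As gcd(25, 42) = 1, raising to the 25th power is a bijection on this group: if u^25 ≡ v^25 then (uv^{−1})^25 = 1, and the only element of order dividing gcd(25, 42) = 1 is 1, so u = v.
With σ(0) = 0 this makes σ injective on all of ℤ_{43}, hence bijective (finite equal-size domain and codomain). In particular σ is surjective.
Since σ is surjective, we find the preimage of 13. The inverse of x ↦ x^25 on (ℤ_{43})^× is x ↦ x^37, because 25·37 = 925 = 22·42 + 1 ≡ 1 (mod 42) and x^{42} = 1 for x ≠ 0 (Fermat). So σ⁻¹(13) = 13^37 mod 43.
Repeated squaring mod 43: 13^1 ≡ 13, 13^2 ≡ 13² = 169 ≡ 40, 13^4 ≡ 40² = 1600 ≡ 9, 13^8 ≡ 9² = 81 ≡ 38, 13^16 ≡ 38² = 1444 ≡ 25, 13^32 ≡ 25² = 625 ≡ 23. Since 37 = 32 + 4 + 1, 13^37 ≡ 23·9·13: 23·9 = 207 ≡ 35, then 35·13 = 455 ≡ 25. So 13^37 ≡ 25 (mod 43).
Hence σ⁻¹(13) = 25.

25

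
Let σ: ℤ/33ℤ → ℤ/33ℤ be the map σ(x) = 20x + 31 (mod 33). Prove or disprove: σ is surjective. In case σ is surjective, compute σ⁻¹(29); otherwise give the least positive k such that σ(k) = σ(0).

23

Since gcd(20, 33) = 1, 20 is invertible modulo 33. Euclid's algorithm: 33 = 1·20 + 13, 20 = 1·13 + 7, 13 = 1·7 + 6, 7 = 1·6 + 1; back-substituting gives 1 = 5·20 − 3·33, so 20⁻¹ ≡ 5 (mod 33).
For any y ∈ ℤ/33ℤ, x = 5(y − 31) mod 33 satisfies σ(x) = 20·5(y − 31) + 31 ≡ y (since 20·5 ≡ 1 mod 33). So every y has a preimage.
So σ is surjective.
Since σ is surjective, we find σ⁻¹(29): we need 20x ≡ 29 − 31 ≡ 31 (mod 33). Using 20⁻¹ = 5: x ≡ 5·31 = 155 = 4·33 + 23, so x = 23.
Check: σ(23) = 20·23 + 31 = 491 = 14·33 + 29 ≡ 29 (mod 33).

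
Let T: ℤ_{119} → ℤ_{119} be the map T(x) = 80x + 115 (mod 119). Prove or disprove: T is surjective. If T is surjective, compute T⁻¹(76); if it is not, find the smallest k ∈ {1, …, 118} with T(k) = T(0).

Recall: surjectivity means every element of the codomain has a preimage under T.
Since gcd(80, 119) = 1, 80 is invertible modulo 119. Euclid's algorithm: 119 = 1·80 + 39, 80 = 2·39 + 2, 39 = 19·2 + 1; back-substituting gives 1 = 61·80 − 41·119, so 80⁻¹ ≡ 61 (mod 119).
For any y ∈ ℤ_{119}, x = 61(y − 115) mod 119 satisfies T(x) = 80·61(y − 115) + 115 ≡ y (since 80·61 ≡ 1 mod 119). So every y has a preimage.
So T is surjective.
Since T is surjective, we find T⁻¹(76): we need 80x ≡ 76 − 115 ≡ 80 (mod 119). Using 80⁻¹ = 61: x ≡ 61·80 = 4880 = 41·119 + 1, so x = 1.
Check: T(1) = 80·1 + 115 = 195 = 1·119 + 76 ≡ 76 (mod 119).

1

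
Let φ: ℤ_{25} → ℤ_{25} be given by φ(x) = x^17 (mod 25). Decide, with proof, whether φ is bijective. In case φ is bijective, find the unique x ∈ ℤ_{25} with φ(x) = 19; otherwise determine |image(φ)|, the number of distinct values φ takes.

21

φ(0) = 0^17 = 0.
φ(5): Repeated squaring mod 25: 5^1 ≡ 5, 5^2 ≡ 5² = 25 ≡ 0, 5^4 ≡ 0² = 0, 5^8 ≡ 0² = 0, 5^16 ≡ 0² = 0. Since 17 = 16 + 1, 5^17 ≡ 0·5: 0·5 = 0. So 5^17 ≡ 0 (mod 25).
So φ(0) = φ(5) = 0 while 0 ≠ 5, thus φ is not injective, hence not bijective.
Since φ is not bijective, we determine |image(φ)|. Computing x^17 mod 25 for each x (by repeated squaring, reducing mod 25 at every step), the values φ(0), φ(1), …, φ(24) are: 0, 1, 22, 13, 9, 0, 11, 7, 23, 19, 0, 21, 17, 8, 4, 0, 6, 2, 18, 14, 0, 16, 12, 3, 24.
The distinct values are {0, 1, 2, 3, 4, 6, 7, 8, 9, 11, 12, 13, 14, 16, 17, 18, 19, 21, 22, 23, 24}; there are 21 of them.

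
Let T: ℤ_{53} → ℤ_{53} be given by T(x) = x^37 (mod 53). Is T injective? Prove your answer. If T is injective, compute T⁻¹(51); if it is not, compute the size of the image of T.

12

Since 53 is prime, the nonzero elements of ℤ_{53} form a cyclic group of order 52.
As gcd(37, 52) = 1, raising to the 37th power is a bijection on this group: if s^37 ≡ t^37 then (st^{−1})^37 = 1, and the only element of order dividing gcd(37, 52) = 1 is 1, so s = t.
With T(0) = 0 this makes T injective on all of ℤ_{53}, hence bijective (finite equal-size domain and codomain). In particular T is injective.
Since T is injective, we find the preimage of 51. The inverse of x ↦ x^37 on (ℤ_{53})^× is x ↦ x^45, because 37·45 = 1665 = 32·52 + 1 ≡ 1 (mod 52) and x^{52} = 1 for x ≠ 0 (Fermat). So T⁻¹(51) = 51^45 mod 53.
Repeated squaring mod 53: 51^1 ≡ 51, 51^2 ≡ 51² = 2601 ≡ 4, 51^4 ≡ 4² = 16, 51^8 ≡ 16² = 256 ≡ 44, 51^16 ≡ 44² = 1936 ≡ 28, 51^32 ≡ 28² = 784 ≡ 42. Since 45 = 32 + 8 + 4 + 1, 51^45 ≡ 42·44·16·51: 42·44 = 1848 ≡ 46, then 46·16 = 736 ≡ 47, then 47·51 = 2397 ≡ 12. So 51^45 ≡ 12 (mod 53).
Hence T⁻¹(51) = 12.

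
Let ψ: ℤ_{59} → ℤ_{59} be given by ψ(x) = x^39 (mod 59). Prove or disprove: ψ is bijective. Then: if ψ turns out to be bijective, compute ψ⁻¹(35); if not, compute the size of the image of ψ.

41

Since 59 is prime, the nonzero elements of ℤ_{59} form a cyclic group of order 58.
As gcd(39, 58) = 1, raising to the 39th power is a bijection on this group: if x_1^39 ≡ x_2^39 then (x_1x_2^{−1})^39 = 1, and the only element of order dividing gcd(39, 58) = 1 is 1, so x_1 = x_2.
With ψ(0) = 0 this makes ψ injective on all of ℤ_{59}, hence bijective (finite equal-size domain and codomain). In particular ψ is bijective.
Since ψ is bijective, we find the preimage of 35. The inverse of x ↦ x^39 on (ℤ_{59})^× is x ↦ x^3, because 39·3 = 117 = 2·58 + 1 ≡ 1 (mod 58) and x^{58} = 1 for x ≠ 0 (Fermat). So ψ⁻¹(35) = 35^3 mod 59.
Repeated squaring mod 59: 35^1 ≡ 35, 35^2 ≡ 35² = 1225 ≡ 45. Since 3 = 2 + 1, 35^3 ≡ 45·35: 45·35 = 1575 ≡ 41. So 35^3 ≡ 41 (mod 59).
Hence ψ⁻¹(35) = 41.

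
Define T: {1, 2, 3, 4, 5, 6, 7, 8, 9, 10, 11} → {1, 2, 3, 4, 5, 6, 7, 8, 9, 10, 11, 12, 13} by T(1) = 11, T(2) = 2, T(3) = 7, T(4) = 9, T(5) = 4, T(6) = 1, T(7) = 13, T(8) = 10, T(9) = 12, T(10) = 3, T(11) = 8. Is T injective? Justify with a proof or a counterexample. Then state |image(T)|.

The values T(1), …, T(11) are 11, 2, 7, 9, 4, 1, 13, 10, 12, 3, 8 — all distinct.
So T(s) = T(t) only when s = t, and T is injective.
The image of T is {1, 2, 3, 4, 7, 8, 9, 10, 11, 12, 13}, which has 11 elements.

11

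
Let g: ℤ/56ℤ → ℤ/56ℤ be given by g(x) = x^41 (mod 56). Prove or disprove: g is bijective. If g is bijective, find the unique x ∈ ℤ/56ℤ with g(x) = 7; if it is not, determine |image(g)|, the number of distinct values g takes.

35

g(0) = 0^41 = 0.
g(14): Repeated squaring mod 56: 14^1 ≡ 14, 14^2 ≡ 14² = 196 ≡ 28, 14^4 ≡ 28² = 784 ≡ 0, 14^8 ≡ 0² = 0, 14^16 ≡ 0² = 0, 14^32 ≡ 0² = 0. Since 41 = 32 + 8 + 1, 14^41 ≡ 0·0·14: 0·0 = 0, then 0·14 = 0. So 14^41 ≡ 0 (mod 56).
So g(0) = g(14) = 0 while 0 ≠ 14, hence g is not injective, hence not bijective.
Since g is not bijective, we determine |image(g)|. Computing x^41 mod 56 for each x (by repeated squaring, reducing mod 56 at every step), the values g(0), g(1), …, g(55) are: 0, 1, 32, 19, 16, 45, 48, 7, 8, 25, 40, 51, 24, 13, 0, 15, 32, 33, 16, 3, 48, 21, 8, 39, 40, 9, 24, 27, 0, 29, 32, 47, 16, 17, 48, 35, 8, 53, 40, 23, 24, 41, 0, 43, 32, 5, 16, 31, 48, 49, 8, 11, 40, 37, 24, 55.
The distinct values are {0, 1, 3, 5, 7, 8, 9, 11, 13, 15, 16, 17, 19, 21, 23, 24, 25, 27, 29, 31, 32, 33, 35, 37, 39, 40, 41, 43, 45, 47, 48, 49, 51, 53, 55}; there are 35 of them.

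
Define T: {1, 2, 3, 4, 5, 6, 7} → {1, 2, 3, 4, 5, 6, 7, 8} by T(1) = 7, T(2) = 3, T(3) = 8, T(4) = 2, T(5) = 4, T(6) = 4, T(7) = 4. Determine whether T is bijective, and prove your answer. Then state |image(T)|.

5

T(5) = 4 = T(6) with 5 ≠ 6, so T is not injective, hence not bijective.
The image of T is {2, 3, 4, 7, 8}, which has 5 elements.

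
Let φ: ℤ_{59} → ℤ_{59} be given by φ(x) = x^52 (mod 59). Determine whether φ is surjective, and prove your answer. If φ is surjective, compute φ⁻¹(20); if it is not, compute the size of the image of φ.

φ(29): Repeated squaring mod 59: 29^1 ≡ 29, 29^2 ≡ 29² = 841 ≡ 15, 29^4 ≡ 15² = 225 ≡ 48, 29^8 ≡ 48² = 2304 ≡ 3, 29^16 ≡ 3² = 9, 29^32 ≡ 9² = 81 ≡ 22. Since 52 = 32 + 16 + 4, 29^52 ≡ 22·9·48: 22·9 = 198 ≡ 21, then 21·48 = 1008 ≡ 5. So 29^52 ≡ 5 (mod 59).
φ(30): Repeated squaring mod 59: 30^1 ≡ 30, 30^2 ≡ 30² = 900 ≡ 15, 30^4 ≡ 15² = 225 ≡ 48, 30^8 ≡ 48² = 2304 ≡ 3, 30^16 ≡ 3² = 9, 30^32 ≡ 9² = 81 ≡ 22. Since 52 = 32 + 16 + 4, 30^52 ≡ 22·9·48: 22·9 = 198 ≡ 21, then 21·48 = 1008 ≡ 5. So 30^52 ≡ 5 (mod 59).
So φ(29) = φ(30) = 5 while 29 ≠ 30, therefore φ is not injective.
A non-injective map from the 59-element set ℤ_{59} to itself takes at most 58 distinct values, so it cannot be surjective. Hence φ is not surjective.
Since φ is not surjective, we determine |image(φ)|. Computing x^52 mod 59 for each x (by repeated squaring, reducing mod 59 at every step), the values φ(0), φ(1), …, φ(58) are: 0, 1, 12, 45, 26, 53, 9, 20, 17, 19, 46, 35, 49, 28, 4, 25, 27, 3, 51, 16, 21, 15, 7, 22, 57, 36, 41, 29, 48, 5, 5, 48, 29, 41, 36, 57, 22, 7, 15, 21, 16, 51, 3, 27, 25, 4, 28, 49, 35, 46, 19, 17, 20, 9, 53, 26, 45, 12, 1.
The distinct values are {0, 1, 3, 4, 5, 7, 9, 12, 15, 16, 17, 19, 20, 21, 22, 25, 26, 27, 28, 29, 35, 36, 41, 45, 46, 48, 49, 51, 53, 57}; there are 30 of them.

30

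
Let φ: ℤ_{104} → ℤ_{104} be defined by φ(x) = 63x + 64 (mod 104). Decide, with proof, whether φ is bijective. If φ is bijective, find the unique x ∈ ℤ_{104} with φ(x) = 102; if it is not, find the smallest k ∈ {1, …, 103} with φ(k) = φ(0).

98

If φ(x_1) = φ(x_2), then 63x_1 ≡ 63x_2 (mod 104). Because gcd(63, 104) = 1, we may cancel 63 to get x_1 ≡ x_2 (mod 104).
We now compute 63⁻¹ mod 104 explicitly. Euclid's algorithm: 104 = 1·63 + 41, 63 = 1·41 + 22, 41 = 1·22 + 19, 22 = 1·19 + 3, 19 = 6·3 + 1; back-substituting gives 1 = 71·63 − 43·104, so 63⁻¹ ≡ 71 (mod 104).
For any y ∈ ℤ_{104}, x = 71(y − 64) mod 104 satisfies φ(x) = 63·71(y − 64) + 64 ≡ y (since 63·71 ≡ 1 mod 104). So every y has a preimage.
Hence φ is bijective.
Since φ is bijective, we find φ⁻¹(102): we need 63x ≡ 102 − 64 ≡ 38 (mod 104). Using 63⁻¹ = 71: x ≡ 71·38 = 2698 = 25·104 + 98, so x = 98.
Check: φ(98) = 63·98 + 64 = 6238 = 59·104 + 102 ≡ 102 (mod 104).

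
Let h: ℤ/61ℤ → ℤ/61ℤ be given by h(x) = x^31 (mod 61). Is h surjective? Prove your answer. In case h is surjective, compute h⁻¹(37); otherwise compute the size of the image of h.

24

Since 61 is prime, the nonzero elements of ℤ/61ℤ form a cyclic group of order 60.
As gcd(31, 60) = 1, raising to the 31st power is a bijection on this group: if a^31 ≡ b^31 then (ab^{−1})^31 = 1, and the only element of order dividing gcd(31, 60) = 1 is 1, so a = b.
With h(0) = 0 this makes h injective on all of ℤ/61ℤ, hence bijective (finite equal-size domain and codomain). In particular h is surjective.
Since h is surjective, we find the preimage of 37. The inverse of x ↦ x^31 on (ℤ/61ℤ)^× is x ↦ x^31, because 31·31 = 961 = 16·60 + 1 ≡ 1 (mod 60) and x^{60} = 1 for x ≠ 0 (Fermat). So h⁻¹(37) = 37^31 mod 61.
Repeated squaring mod 61: 37^1 ≡ 37, 37^2 ≡ 37² = 1369 ≡ 27, 37^4 ≡ 27² = 729 ≡ 58, 37^8 ≡ 58² = 3364 ≡ 9, 37^16 ≡ 9² = 81 ≡ 20. Since 31 = 16 + 8 + 4 + 2 + 1, 37^31 ≡ 20·9·58·27·37: 20·9 = 180 ≡ 58, then 58·58 = 3364 ≡ 9, then 9·27 = 243 ≡ 60, then 60·37 = 2220 ≡ 24. So 37^31 ≡ 24 (mod 61).
Hence h⁻¹(37) = 24.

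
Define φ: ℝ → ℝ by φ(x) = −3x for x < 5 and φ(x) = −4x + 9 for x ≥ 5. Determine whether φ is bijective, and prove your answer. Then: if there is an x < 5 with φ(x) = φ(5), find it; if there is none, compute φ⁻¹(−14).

Both pieces are strictly decreasing (slopes −3 and −4), so each is injective on its own interval.
The left piece maps (−∞, 5) onto (−15, ∞); the right piece maps [5, ∞) onto (−∞, −11].
These images overlap. In particular φ(5) = −11 (right piece), and solving −3x = −11 on the left piece gives x = 11/3 < 5.
So φ(11/3) = φ(5) with 11/3 ≠ 5, and φ is not injective, hence not bijective. This x = 11/3 is the requested value below 5.

11/3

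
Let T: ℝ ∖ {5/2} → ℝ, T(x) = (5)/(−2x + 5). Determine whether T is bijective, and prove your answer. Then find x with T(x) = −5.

3

If T(x) = 0, cross-multiplying gives −2(5) = 0(−2x + 5), which simplifies to −10 = 0 — false.  So 0 has no preimage and T is not surjective.
Therefore T is not bijective.
Solving T(x) = −5: cross-multiplying gives 5 = −5(−2x + 5), which rearranges to −10x = −30, so x = 3.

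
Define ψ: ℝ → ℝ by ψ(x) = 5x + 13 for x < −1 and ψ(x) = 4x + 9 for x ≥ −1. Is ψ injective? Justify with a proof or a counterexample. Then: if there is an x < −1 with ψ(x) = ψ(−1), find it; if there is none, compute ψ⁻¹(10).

-8/5

Both pieces are strictly increasing (slopes 5 and 4), so each is injective on its own interval.
The left piece maps (−∞, −1) onto (−∞, 8); the right piece maps [−1, ∞) onto [5, ∞).
These images overlap. In particular ψ(−1) = 5 (right piece), and solving 5x + 13 = 5 on the left piece gives x = −8/5 < −1.
So ψ(−8/5) = ψ(−1) with −8/5 ≠ −1, and ψ is not injective. This x = −8/5 is the requested value below −1.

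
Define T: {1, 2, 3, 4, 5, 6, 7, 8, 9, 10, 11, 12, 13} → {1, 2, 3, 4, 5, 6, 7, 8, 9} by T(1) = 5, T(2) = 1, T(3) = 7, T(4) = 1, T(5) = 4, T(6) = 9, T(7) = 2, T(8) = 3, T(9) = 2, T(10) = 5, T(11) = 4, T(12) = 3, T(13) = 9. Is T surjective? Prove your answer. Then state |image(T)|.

7

No element maps to 6, so T is not surjective.
The image of T is {1, 2, 3, 4, 5, 7, 9}, which has 7 elements.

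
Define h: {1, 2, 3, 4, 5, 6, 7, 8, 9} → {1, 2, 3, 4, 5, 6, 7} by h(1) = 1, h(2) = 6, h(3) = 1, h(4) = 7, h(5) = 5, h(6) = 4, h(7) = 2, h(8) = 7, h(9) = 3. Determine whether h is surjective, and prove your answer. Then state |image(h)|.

Every element of the codomain has a preimage: 1 = h(1), 2 = h(7), 3 = h(9), 4 = h(6), 5 = h(5), 6 = h(2), 7 = h(4).
Hence h is surjective.
The image of h is {1, 2, 3, 4, 5, 6, 7}, which has 7 elements.

7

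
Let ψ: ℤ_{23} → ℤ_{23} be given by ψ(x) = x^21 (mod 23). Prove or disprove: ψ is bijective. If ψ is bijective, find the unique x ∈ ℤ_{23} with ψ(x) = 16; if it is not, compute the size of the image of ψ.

Since 23 is prime, the nonzero elements of ℤ_{23} form a cyclic group of order 22.
As gcd(21, 22) = 1, raising to the 21st power is a bijection on this group: if a^21 ≡ b^21 then (ab^{−1})^21 = 1, and the only element of order dividing gcd(21, 22) = 1 is 1, so a = b.
With ψ(0) = 0 this makes ψ injective on all of ℤ_{23}, hence bijective (finite equal-size domain and codomain). In particular ψ is bijective.
Since ψ is bijective, we find the preimage of 16. The inverse of x ↦ x^21 on (ℤ_{23})^× is x ↦ x^21, because 21·21 = 441 = 20·22 + 1 ≡ 1 (mod 22) and x^{22} = 1 for x ≠ 0 (Fermat). So ψ⁻¹(16) = 16^21 mod 23.
Repeated squaring mod 23: 16^1 ≡ 16, 16^2 ≡ 16² = 256 ≡ 3, 16^4 ≡ 3² = 9, 16^8 ≡ 9² = 81 ≡ 12, 16^16 ≡ 12² = 144 ≡ 6. Since 21 = 16 + 4 + 1, 16^21 ≡ 6·9·16: 6·9 = 54 ≡ 8, then 8·16 = 128 ≡ 13. So 16^21 ≡ 13 (mod 23).
Hence ψ⁻¹(16) = 13.

13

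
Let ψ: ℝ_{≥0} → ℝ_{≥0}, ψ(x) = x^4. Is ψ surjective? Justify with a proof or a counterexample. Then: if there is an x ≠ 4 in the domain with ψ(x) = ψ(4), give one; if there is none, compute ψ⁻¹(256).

4

For any y ∈ ℝ_{≥0}, x = y^{1/4} ∈ ℝ_{≥0} gives ψ(x) = y, so ψ is surjective.
Since x ↦ x^4 is strictly increasing on ℝ_{≥0}, it is injective there, so no x ≠ 4 in the domain has ψ(x) = ψ(4). We therefore compute ψ⁻¹(256) = 256^{1/4} = 4 (indeed 4^4 = 256).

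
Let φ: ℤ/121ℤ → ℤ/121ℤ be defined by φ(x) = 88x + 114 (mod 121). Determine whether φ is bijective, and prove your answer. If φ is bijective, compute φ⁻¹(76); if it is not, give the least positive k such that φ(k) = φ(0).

11

Recall: injectivity means: for all u, v in the domain, φ(u) = φ(v) implies u = v.
We have gcd(88, 121) = 11 > 1. Taking u = 0 and v = 11: φ(0) = 114 and φ(11) = 88·11 + 114 = 1082 ≡ 114 (mod 121).
So φ(0) = φ(11) while 0 ≠ 11, thus φ is not injective, hence not bijective.
Since φ is not bijective, we find the least positive k with φ(k) = φ(0): this means 88k ≡ 0 (mod 121), i.e. 121 ∣ 88k. Since gcd(88, 121) = 11, dividing through by 11 this holds exactly when 11 ∣ 8k, and as gcd(8, 11) = 1, exactly when 11 ∣ k.
The smallest positive such k is 11.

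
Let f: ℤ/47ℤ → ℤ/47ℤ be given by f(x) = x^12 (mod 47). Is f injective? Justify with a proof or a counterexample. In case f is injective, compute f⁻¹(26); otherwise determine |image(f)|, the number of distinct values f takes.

24

f(23): Repeated squaring mod 47: 23^1 ≡ 23, 23^2 ≡ 23² = 529 ≡ 12, 23^4 ≡ 12² = 144 ≡ 3, 23^8 ≡ 3² = 9. Since 12 = 8 + 4, 23^12 ≡ 9·3: 9·3 = 27. So 23^12 ≡ 27 (mod 47).
f(24): Repeated squaring mod 47: 24^1 ≡ 24, 24^2 ≡ 24² = 576 ≡ 12, 24^4 ≡ 12² = 144 ≡ 3, 24^8 ≡ 3² = 9. Since 12 = 8 + 4, 24^12 ≡ 9·3: 9·3 = 27. So 24^12 ≡ 27 (mod 47).
So f(23) = f(24) = 27 while 23 ≠ 24, thus f is not injective.
Since f is not injective, we determine |image(f)|. Computing x^12 mod 47 for each x (by repeated squaring, reducing mod 47 at every step), the values f(0), f(1), …, f(46) are: 0, 1, 7, 12, 2, 18, 37, 17, 14, 3, 32, 6, 24, 9, 25, 28, 4, 8, 21, 34, 36, 16, 42, 27, 27, 42, 16, 36, 34, 21, 8, 4, 28, 25, 9, 24, 6, 32, 3, 14, 17, 37, 18, 2, 12, 7, 1.
The distinct values are {0, 1, 2, 3, 4, 6, 7, 8, 9, 12, 14, 16, 17, 18, 21, 24, 25, 27, 28, 32, 34, 36, 37, 42}; there are 24 of them.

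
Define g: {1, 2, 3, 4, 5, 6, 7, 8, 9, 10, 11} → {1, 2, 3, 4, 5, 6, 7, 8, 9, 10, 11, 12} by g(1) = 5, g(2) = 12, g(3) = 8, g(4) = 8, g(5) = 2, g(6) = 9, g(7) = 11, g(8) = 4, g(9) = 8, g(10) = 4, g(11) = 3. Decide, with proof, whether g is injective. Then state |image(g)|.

g(3) = 8 = g(4) with 3 ≠ 4, so g is not injective.
The image of g is {2, 3, 4, 5, 8, 9, 11, 12}, which has 8 elements.

8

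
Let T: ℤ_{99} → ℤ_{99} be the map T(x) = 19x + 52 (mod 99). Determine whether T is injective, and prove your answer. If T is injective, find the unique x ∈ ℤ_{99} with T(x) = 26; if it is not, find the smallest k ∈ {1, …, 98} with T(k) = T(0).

Suppose T(s) = T(t) in ℤ_{99}. Then 19s + 52 ≡ 19t + 52 (mod 99), therefore 19(s − t) ≡ 0 (mod 99).
Since gcd(19, 99) = 1, 19 is invertible modulo 99, therefore s − t ≡ 0 (mod 99), i.e. s = t.
So T is injective.
We now compute 19⁻¹ mod 99 explicitly. Euclid's algorithm: 99 = 5·19 + 4, 19 = 4·4 + 3, 4 = 1·3 + 1; back-substituting gives 1 = 73·19 − 14·99, so 19⁻¹ ≡ 73 (mod 99).
Since T is injective, we compute T⁻¹(26): solve 19x + 52 ≡ 26 (mod 99), i.e. 19x ≡ 73 (mod 99).
Multiplying by 19⁻¹ = 73 gives x ≡ 73·73 = 5329 = 53·99 + 82 ≡ 82 (mod 99).
Check: T(82) = 19·82 + 52 = 1610 = 16·99 + 26 ≡ 26 (mod 99).

82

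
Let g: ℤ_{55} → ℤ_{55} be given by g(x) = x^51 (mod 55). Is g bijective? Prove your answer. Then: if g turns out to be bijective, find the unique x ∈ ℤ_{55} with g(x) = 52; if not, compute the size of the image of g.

8

Computing x^51 mod 55 for each x (by repeated squaring, reducing mod 55 at every step), the values g(0), g(1), …, g(54) are: 0, 1, 13, 47, 4, 5, 6, 18, 52, 9, 10, 11, 23, 2, 14, 15, 16, 28, 7, 19, 20, 21, 33, 12, 24, 25, 26, 38, 17, 29, 30, 31, 43, 22, 34, 35, 36, 48, 27, 39, 40, 41, 53, 32, 44, 45, 46, 3, 37, 49, 50, 51, 8, 42, 54.
Every element of ℤ_{55} appears exactly once in this list, so g is a bijection, and in particular bijective.
Since g is bijective, we read off the preimage of 52 from the same table: g(8) = 52, so g⁻¹(52) = 8.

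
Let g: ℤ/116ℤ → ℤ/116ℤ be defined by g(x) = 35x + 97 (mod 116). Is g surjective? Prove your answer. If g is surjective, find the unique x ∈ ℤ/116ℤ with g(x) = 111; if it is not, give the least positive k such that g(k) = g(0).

Recall that surjectivity means every element of the codomain has a preimage under g.
Since gcd(35, 116) = 1, 35 is invertible modulo 116. Euclid's algorithm: 116 = 3·35 + 11, 35 = 3·11 + 2, 11 = 5·2 + 1; back-substituting gives 1 = 63·35 − 19·116, so 35⁻¹ ≡ 63 (mod 116).
Then y ↦ 63(y − 97) is a two-sided inverse to g, so every y ∈ ℤ/116ℤ has a preimage.
Therefore g is surjective.
Since g is surjective, we find g⁻¹(111): we need 35x ≡ 111 − 97 ≡ 14 (mod 116). Using 35⁻¹ = 63: x ≡ 63·14 = 882 = 7·116 + 70, so x = 70.
Check: g(70) = 35·70 + 97 = 2547 = 21·116 + 111 ≡ 111 (mod 116).

70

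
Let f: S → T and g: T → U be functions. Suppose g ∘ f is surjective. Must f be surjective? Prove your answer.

not surjective

No. Take S = {0, 1}, T = {0, 1, 2, 3, 4}, U = {0}, f(a) = 0 for every a ∈ S, and g(b) = 0 for every b ∈ T.
Then g ∘ f is surjective onto {0}, but 4 ∈ T has no preimage under f, so f is not surjective.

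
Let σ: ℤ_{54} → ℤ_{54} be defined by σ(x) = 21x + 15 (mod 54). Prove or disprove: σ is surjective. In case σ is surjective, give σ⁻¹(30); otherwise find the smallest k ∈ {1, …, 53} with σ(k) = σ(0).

Recall: σ is surjective if every y in the codomain equals σ(x) for some x in the domain.
Since gcd(21, 54) = 3, we have 21x ≡ 0 (mod 3) for all x, so σ(x) ≡ 0 (mod 3).
But 1 ≢ 0 (mod 3), so 1 ∈ ℤ_{54} has no preimage. Thus σ is not surjective.
Since σ is not surjective, we find the least positive k with σ(k) = σ(0): this means 21k ≡ 0 (mod 54), i.e. 54 ∣ 21k. Since gcd(21, 54) = 3, dividing through by 3 this holds exactly when 18 ∣ 7k, and as gcd(7, 18) = 1, exactly when 18 ∣ k.
The smallest positive such k is 18.

18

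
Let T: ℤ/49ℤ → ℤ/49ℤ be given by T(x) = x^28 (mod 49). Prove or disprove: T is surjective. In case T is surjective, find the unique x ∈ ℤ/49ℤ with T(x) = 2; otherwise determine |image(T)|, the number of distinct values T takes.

T(3): Repeated squaring mod 49: 3^1 ≡ 3, 3^2 ≡ 3² = 9, 3^4 ≡ 9² = 81 ≡ 32, 3^8 ≡ 32² = 1024 ≡ 44, 3^16 ≡ 44² = 1936 ≡ 25. Since 28 = 16 + 8 + 4, 3^28 ≡ 25·44·32: 25·44 = 1100 ≡ 22, then 22·32 = 704 ≡ 18. So 3^28 ≡ 18 (mod 49).
T(4): Repeated squaring mod 49: 4^1 ≡ 4, 4^2 ≡ 4² = 16, 4^4 ≡ 16² = 256 ≡ 11, 4^8 ≡ 11² = 121 ≡ 23, 4^16 ≡ 23² = 529 ≡ 39. Since 28 = 16 + 8 + 4, 4^28 ≡ 39·23·11: 39·23 = 897 ≡ 15, then 15·11 = 165 ≡ 18. So 4^28 ≡ 18 (mod 49).
So T(3) = T(4) = 18 while 3 ≠ 4, therefore T is not injective.
A non-injective map from the 49-element set ℤ/49ℤ to itself takes at most 48 distinct values, so it cannot be surjective. So T is not surjective.
Since T is not surjective, we determine |image(T)|. Computing x^28 mod 49 for each x (by repeated squaring, reducing mod 49 at every step), the values T(0), T(1), …, T(48) are: 0, 1, 30, 18, 18, 30, 1, 0, 1, 30, 18, 18, 30, 1, 0, 1, 30, 18, 18, 30, 1, 0, 1, 30, 18, 18, 30, 1, 0, 1, 30, 18, 18, 30, 1, 0, 1, 30, 18, 18, 30, 1, 0, 1, 30, 18, 18, 30, 1.
The distinct values are {0, 1, 18, 30}; there are 4 of them.

4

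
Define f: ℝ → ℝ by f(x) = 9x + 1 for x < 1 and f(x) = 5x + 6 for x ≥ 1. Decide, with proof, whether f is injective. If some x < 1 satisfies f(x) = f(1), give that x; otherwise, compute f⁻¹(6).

5/9

Both pieces are strictly increasing (slopes 9 and 5), so each is injective on its own interval.
The left piece maps (−∞, 1) onto (−∞, 10); the right piece maps [1, ∞) onto [11, ∞).
These images are disjoint, so no value is attained by both pieces. Thus f is injective.
Because the two images are disjoint, no x < 1 has f(x) = f(1), so we compute f⁻¹(6): 6 lies in (−∞, 10), so solve 9x + 1 = 6: x = (6 − 1)/9 = 5/9.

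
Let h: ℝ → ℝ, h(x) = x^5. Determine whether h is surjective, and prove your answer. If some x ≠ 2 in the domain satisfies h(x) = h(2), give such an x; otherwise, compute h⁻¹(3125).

For any y ∈ ℝ, x = y^{1/5} ∈ ℝ gives h(x) = y, so h is surjective.
Since x ↦ x^5 is strictly increasing on ℝ, it is injective there, so no x ≠ 2 in the domain has h(x) = h(2). We therefore compute h⁻¹(3125) = 3125^{1/5} = 5 (indeed 5^5 = 3125).

5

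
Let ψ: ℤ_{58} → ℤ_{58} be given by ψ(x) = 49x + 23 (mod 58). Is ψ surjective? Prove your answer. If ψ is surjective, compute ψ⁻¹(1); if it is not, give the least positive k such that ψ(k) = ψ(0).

54

Since gcd(49, 58) = 1, 49 is invertible modulo 58. Euclid's algorithm: 58 = 1·49 + 9, 49 = 5·9 + 4, 9 = 2·4 + 1; back-substituting gives 1 = 45·49 − 38·58, so 49⁻¹ ≡ 45 (mod 58).
For any y ∈ ℤ_{58}, x = 45(y − 23) mod 58 satisfies ψ(x) = 49·45(y − 23) + 23 ≡ y (since 49·45 ≡ 1 mod 58). So every y has a preimage.
Hence ψ is surjective.
Since ψ is surjective, we compute ψ⁻¹(1): solve 49x + 23 ≡ 1 (mod 58), i.e. 49x ≡ 36 (mod 58).
Multiplying by 49⁻¹ = 45 gives x ≡ 45·36 = 1620 = 27·58 + 54 ≡ 54 (mod 58).
Check: ψ(54) = 49·54 + 23 = 2669 = 46·58 + 1 ≡ 1 (mod 58).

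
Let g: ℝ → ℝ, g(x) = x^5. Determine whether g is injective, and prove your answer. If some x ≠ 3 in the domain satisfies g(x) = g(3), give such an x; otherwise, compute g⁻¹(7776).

6

On ℝ, x ↦ x^5 is strictly increasing (since 5 is odd), so g(u) = g(v) forces u = v. So g is injective.
Since x ↦ x^5 is strictly increasing on ℝ, it is injective there, so no x ≠ 3 in the domain has g(x) = g(3). We therefore compute g⁻¹(7776) = 7776^{1/5} = 6 (indeed 6^5 = 7776).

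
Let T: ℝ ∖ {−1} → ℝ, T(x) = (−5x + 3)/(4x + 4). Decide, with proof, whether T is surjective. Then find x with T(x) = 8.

-29/37

If T(x) = −5/4, cross-multiplying gives 4(−5x + 3) = −5(4x + 4), which simplifies to 12 = −20 — false.  So −5/4 has no preimage and T is not surjective.
Solving T(x) = 8: cross-multiplying gives −5x + 3 = 8(4x + 4), which rearranges to −37x = 29, so x = −29/37.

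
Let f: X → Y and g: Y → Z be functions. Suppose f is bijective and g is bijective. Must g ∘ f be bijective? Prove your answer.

Injectivity: if g(f(x_1)) = g(f(x_2)) then f(x_1) = f(x_2) (g injective) so x_1 = x_2 (f injective).
Surjectivity: for c ∈ Z pick b with g(b) = c, then a with f(a) = b; then (g ∘ f)(a) = c.
So g ∘ f is bijective.

bijective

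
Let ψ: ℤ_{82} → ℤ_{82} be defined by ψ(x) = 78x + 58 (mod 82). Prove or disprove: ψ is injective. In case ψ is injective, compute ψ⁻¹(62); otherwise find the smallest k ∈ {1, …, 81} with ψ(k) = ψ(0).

Recall that ψ is injective when ψ(a) = ψ(b) forces a = b.
We have gcd(78, 82) = 2 > 1. Taking a = 0 and b = 41: ψ(0) = 58 and ψ(41) = 78·41 + 58 = 3256 ≡ 58 (mod 82).
So ψ(0) = ψ(41) while 0 ≠ 41, so ψ is not injective.
Since ψ is not injective, we find the least positive k with ψ(k) = ψ(0): this means 78k ≡ 0 (mod 82), i.e. 82 ∣ 78k. Since gcd(78, 82) = 2, dividing through by 2 this holds exactly when 41 ∣ 39k, and as gcd(39, 41) = 1, exactly when 41 ∣ k.
The smallest positive such k is 41.

41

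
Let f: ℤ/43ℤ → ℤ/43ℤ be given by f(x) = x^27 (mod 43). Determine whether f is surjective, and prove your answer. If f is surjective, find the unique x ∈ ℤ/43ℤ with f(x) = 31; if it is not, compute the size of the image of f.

f(1) = 1^27 = 1.
f(6): Repeated squaring mod 43: 6^1 ≡ 6, 6^2 ≡ 6² = 36, 6^4 ≡ 36² = 1296 ≡ 6, 6^8 ≡ 6² = 36, 6^16 ≡ 36² = 1296 ≡ 6. Since 27 = 16 + 8 + 2 + 1, 6^27 ≡ 6·36·36·6: 6·36 = 216 ≡ 1, then 1·36 = 36, then 36·6 = 216 ≡ 1. So 6^27 ≡ 1 (mod 43).
So f(1) = f(6) = 1 while 1 ≠ 6, hence f is not injective.
A non-injective map from the 43-element set ℤ/43ℤ to itself takes at most 42 distinct values, so it cannot be surjective. Therefore f is not surjective.
Since f is not surjective, we determine |image(f)|. Computing x^27 mod 43 for each x (by repeated squaring, reducing mod 43 at every step), the values f(0), f(1), …, f(42) are: 0, 1, 22, 2, 11, 27, 1, 42, 27, 4, 35, 4, 22, 16, 21, 11, 35, 35, 2, 32, 39, 41, 2, 4, 11, 41, 8, 8, 32, 22, 27, 21, 39, 8, 39, 16, 1, 42, 16, 32, 41, 21, 42.
The distinct values are {0, 1, 2, 4, 8, 11, 16, 21, 22, 27, 32, 35, 39, 41, 42}; there are 15 of them.

15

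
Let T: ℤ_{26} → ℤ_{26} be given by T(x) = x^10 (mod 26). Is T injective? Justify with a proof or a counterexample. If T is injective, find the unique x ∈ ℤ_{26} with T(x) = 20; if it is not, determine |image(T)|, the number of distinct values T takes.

T(12): Repeated squaring mod 26: 12^1 ≡ 12, 12^2 ≡ 12² = 144 ≡ 14, 12^4 ≡ 14² = 196 ≡ 14, 12^8 ≡ 14² = 196 ≡ 14. Since 10 = 8 + 2, 12^10 ≡ 14·14: 14·14 = 196 ≡ 14. So 12^10 ≡ 14 (mod 26).
T(14): Repeated squaring mod 26: 14^1 ≡ 14, 14^2 ≡ 14² = 196 ≡ 14, 14^4 ≡ 14² = 196 ≡ 14, 14^8 ≡ 14² = 196 ≡ 14. Since 10 = 8 + 2, 14^10 ≡ 14·14: 14·14 = 196 ≡ 14. So 14^10 ≡ 14 (mod 26).
So T(12) = T(14) = 14 while 12 ≠ 14, so T is not injective.
Since T is not injective, we determine |image(T)|. Computing x^10 mod 26 for each x (by repeated squaring, reducing mod 26 at every step), the values T(0), T(1), …, T(25) are: 0, 1, 10, 3, 22, 25, 4, 17, 12, 9, 16, 23, 14, 13, 14, 23, 16, 9, 12, 17, 4, 25, 22, 3, 10, 1.
The distinct values are {0, 1, 3, 4, 9, 10, 12, 13, 14, 16, 17, 22, 23, 25}; there are 14 of them.

14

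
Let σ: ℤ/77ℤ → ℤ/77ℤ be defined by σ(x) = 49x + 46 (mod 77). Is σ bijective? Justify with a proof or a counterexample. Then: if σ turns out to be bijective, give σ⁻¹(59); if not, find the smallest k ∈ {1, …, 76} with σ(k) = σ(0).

We have gcd(49, 77) = 7 > 1. Taking x_1 = 0 and x_2 = 11: σ(0) = 46 and σ(11) = 49·11 + 46 = 585 ≡ 46 (mod 77).
So σ(0) = σ(11) while 0 ≠ 11, therefore σ is not injective, hence not bijective.
Since σ is not bijective, we find the least positive k with σ(k) = σ(0): this means 49k ≡ 0 (mod 77), i.e. 77 ∣ 49k. Since gcd(49, 77) = 7, dividing through by 7 this holds exactly when 11 ∣ 7k, and as gcd(7, 11) = 1, exactly when 11 ∣ k.
The smallest positive such k is 11.

11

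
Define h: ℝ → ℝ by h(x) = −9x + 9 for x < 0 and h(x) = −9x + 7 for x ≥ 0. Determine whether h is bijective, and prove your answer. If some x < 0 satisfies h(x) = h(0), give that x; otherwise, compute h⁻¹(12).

Both pieces are strictly decreasing (slopes −9 and −9), so each is injective on its own interval.
The left piece maps (−∞, 0) onto (9, ∞); the right piece maps [0, ∞) onto (−∞, 7].
The images leave a gap (9 has no preimage), so h is not surjective, hence not bijective.
Because the two images are disjoint, no x < 0 has h(x) = h(0), so we compute h⁻¹(12): 12 lies in (9, ∞), so solve −9x + 9 = 12: x = (12 − 9)/(−9) = −1/3.

-1/3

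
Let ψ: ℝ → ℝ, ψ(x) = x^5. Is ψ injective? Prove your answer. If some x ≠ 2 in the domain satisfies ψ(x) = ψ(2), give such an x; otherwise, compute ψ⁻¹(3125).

5

On ℝ, x ↦ x^5 is strictly increasing (since 5 is odd), so ψ(a) = ψ(b) forces a = b. Thus ψ is injective.
Since x ↦ x^5 is strictly increasing on ℝ, it is injective there, so no x ≠ 2 in the domain has ψ(x) = ψ(2). We therefore compute ψ⁻¹(3125) = 3125^{1/5} = 5 (indeed 5^5 = 3125).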